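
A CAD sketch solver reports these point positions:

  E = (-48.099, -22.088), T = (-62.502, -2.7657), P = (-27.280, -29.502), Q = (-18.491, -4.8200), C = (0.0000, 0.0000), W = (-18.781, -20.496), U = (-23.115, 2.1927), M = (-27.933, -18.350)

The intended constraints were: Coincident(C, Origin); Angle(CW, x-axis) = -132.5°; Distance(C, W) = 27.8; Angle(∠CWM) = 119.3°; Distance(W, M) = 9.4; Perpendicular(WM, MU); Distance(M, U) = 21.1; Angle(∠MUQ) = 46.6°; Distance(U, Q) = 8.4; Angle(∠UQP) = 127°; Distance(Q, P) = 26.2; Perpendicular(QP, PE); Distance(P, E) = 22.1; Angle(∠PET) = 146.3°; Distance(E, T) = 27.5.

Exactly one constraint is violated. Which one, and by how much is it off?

Distance(E, T) = 27.5 — off by 3.40.

C = (0.00, 0.00) ✓; CW at -132.5° ✓; |CW| = 27.80 ✓; ∠CWM = 119.3° ✓; |WM| = 9.400 ✓; ∠(WM, MU) = 90.00° ✓; |MU| = 21.10 ✓; ∠MUQ = 46.60° ✓; |UQ| = 8.400 ✓; ∠UQP = 127.0° ✓; |QP| = 26.20 ✓; ∠(QP, PE) = 90.00° ✓; |PE| = 22.10 ✓; ∠PET = 146.3° ✓; |ET| = 24.10 ✗.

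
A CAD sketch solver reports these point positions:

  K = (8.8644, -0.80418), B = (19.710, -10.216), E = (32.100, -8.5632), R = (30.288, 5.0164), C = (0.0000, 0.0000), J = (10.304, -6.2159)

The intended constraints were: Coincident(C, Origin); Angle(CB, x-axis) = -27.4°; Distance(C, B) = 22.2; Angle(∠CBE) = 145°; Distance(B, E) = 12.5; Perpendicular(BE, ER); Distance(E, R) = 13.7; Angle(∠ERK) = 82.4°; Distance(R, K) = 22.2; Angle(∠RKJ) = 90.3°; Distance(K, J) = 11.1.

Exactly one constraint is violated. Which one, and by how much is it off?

Distance(K, J) = 11.1 — off by 5.50.

C = (0.00, 0.00) ✓; CB at -27.40° ✓; |CB| = 22.20 ✓; ∠CBE = 145.0° ✓; |BE| = 12.50 ✓; ∠(BE, ER) = 90.00° ✓; |ER| = 13.70 ✓; ∠ERK = 82.40° ✓; |RK| = 22.20 ✓; ∠RKJ = 90.30° ✓; |KJ| = 5.600 ✗.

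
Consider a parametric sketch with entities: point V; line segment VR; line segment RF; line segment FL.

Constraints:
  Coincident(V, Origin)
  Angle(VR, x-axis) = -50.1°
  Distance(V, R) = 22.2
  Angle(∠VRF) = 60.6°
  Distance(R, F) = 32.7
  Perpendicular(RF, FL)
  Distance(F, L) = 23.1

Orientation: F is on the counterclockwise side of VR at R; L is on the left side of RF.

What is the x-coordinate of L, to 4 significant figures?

4.190

V is at the origin; VR runs at -50.1° with length 22.2, so R = 22.2·(cos -50.1°, sin -50.1°) = (14.24, -17.03). ∠VRF = 60.6°, so RF runs at -50.1° + (180° − 60.6°) = 69.30° from the x-axis; with |RF| = 32.7, F = R + 32.7·(cos 69.30°, sin 69.30°) = (25.80, 13.56). The perpendicularity gives FL at right angles to RF; with |FL| = 23.1 on the left of RF, L = F + 23.1·(-0.9354, 0.3535) = (4.190, 21.72). So L.x = 4.190.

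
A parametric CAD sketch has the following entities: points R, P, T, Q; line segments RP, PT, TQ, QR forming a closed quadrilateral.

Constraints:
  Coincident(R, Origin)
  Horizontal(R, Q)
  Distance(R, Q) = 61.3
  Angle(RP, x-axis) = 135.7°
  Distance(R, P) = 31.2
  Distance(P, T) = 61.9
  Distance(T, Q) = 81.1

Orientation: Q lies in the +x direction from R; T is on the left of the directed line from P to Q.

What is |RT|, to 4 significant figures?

71.00

Checks: |PT| = 61.90 ✓; |TQ| = 81.10 ✓.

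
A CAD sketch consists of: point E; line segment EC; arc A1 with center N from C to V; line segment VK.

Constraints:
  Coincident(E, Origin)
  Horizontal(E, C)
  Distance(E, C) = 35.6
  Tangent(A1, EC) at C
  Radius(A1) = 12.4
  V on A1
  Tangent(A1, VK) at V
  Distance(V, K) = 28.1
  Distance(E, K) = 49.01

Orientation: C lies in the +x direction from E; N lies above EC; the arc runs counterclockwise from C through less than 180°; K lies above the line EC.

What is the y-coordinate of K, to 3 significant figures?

41.6

E is at the origin; E and C share the same y with |EC| = 35.6 and C on the +x side, so C = (35.6, 0.00). Since A1 is tangent to EC there, NC ⟂ EC, so N = C + (0, 12.4) = (35.6, 12.4). Since NV ⟂ VK (tangency), |NK| = √(12.4² + 28.1²) = 30.7 regardless of where V sits on A1. So K lies on both circle(E, 49.01) and circle(N, 30.7); the above-EC intersection is K = (26.0, 41.6). V is the foot of the tangent from K: V = (44.8, 20.7).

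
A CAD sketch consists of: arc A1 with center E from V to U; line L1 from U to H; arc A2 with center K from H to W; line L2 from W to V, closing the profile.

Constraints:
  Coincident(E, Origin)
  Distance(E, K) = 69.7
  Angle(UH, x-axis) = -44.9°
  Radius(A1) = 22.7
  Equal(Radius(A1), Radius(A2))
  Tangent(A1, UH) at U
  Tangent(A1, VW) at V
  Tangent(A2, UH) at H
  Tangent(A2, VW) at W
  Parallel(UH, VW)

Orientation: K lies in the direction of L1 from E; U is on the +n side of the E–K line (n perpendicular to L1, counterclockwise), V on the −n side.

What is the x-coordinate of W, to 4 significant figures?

33.35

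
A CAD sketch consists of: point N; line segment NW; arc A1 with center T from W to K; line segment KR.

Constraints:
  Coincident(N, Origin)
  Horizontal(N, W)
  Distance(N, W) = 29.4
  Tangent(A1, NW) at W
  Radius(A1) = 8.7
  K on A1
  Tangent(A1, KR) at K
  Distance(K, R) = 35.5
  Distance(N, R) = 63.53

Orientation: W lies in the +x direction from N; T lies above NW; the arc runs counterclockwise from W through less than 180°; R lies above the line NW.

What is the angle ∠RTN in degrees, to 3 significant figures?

142°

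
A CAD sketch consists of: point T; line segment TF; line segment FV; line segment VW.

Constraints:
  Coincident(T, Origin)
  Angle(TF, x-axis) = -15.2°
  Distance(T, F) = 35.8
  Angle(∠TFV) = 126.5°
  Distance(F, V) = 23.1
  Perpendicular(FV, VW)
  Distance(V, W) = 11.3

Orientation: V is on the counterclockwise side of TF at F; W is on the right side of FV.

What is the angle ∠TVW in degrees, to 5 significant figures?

122.95°

T is at the origin; TF runs at -15.2° with length 35.8, so F = 35.8·(cos -15.2°, sin -15.2°) = (34.548, -9.3864). ∠TFV = 126.5°, so FV runs at -15.2° + (180° − 126.5°) = 38.300° from the x-axis; with |FV| = 23.1, V = F + 23.1·(cos 38.300°, sin 38.300°) = (52.676, 4.9305). The perpendicularity gives VW at right angles to FV; with |VW| = 11.3 on the right of FV, W = V + 11.3·(0.61978, -0.78478) = (59.679, -3.9374). Then cos ∠TVW = VT·VW / (|VT||VW|), giving 122.95°.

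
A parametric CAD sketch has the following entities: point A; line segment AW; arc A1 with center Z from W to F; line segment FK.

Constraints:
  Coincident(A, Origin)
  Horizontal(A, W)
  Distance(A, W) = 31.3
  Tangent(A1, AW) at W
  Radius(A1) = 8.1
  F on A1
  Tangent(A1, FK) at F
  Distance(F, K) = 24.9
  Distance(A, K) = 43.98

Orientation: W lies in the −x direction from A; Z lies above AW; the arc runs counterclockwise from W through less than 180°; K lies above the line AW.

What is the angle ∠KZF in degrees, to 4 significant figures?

71.98°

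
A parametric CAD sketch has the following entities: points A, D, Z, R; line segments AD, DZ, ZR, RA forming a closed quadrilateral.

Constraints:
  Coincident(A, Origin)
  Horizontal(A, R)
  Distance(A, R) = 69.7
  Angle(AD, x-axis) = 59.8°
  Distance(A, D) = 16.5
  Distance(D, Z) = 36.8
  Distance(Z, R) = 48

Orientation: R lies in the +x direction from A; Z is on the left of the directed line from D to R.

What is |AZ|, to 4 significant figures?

52.34

A is at the origin; AR is horizontal with |AR| = 69.7 and R in +x, so R = (69.7, 0). AD runs at 59.8° with |AD| = 16.5, so D = (8.300, 14.26). Z is determined by |DZ| = 36.8 and |ZR| = 48.0 together: it lies at the intersection of circle(D, 36.8) and circle(R, 48.0). With |DR| = 63.03, the foot of the radical line on DR is 23.98 from D and the perpendicular offset is √(36.8² − 23.98²) = 27.91. Taking the left-of-DR solution: Z = (37.98, 36.02).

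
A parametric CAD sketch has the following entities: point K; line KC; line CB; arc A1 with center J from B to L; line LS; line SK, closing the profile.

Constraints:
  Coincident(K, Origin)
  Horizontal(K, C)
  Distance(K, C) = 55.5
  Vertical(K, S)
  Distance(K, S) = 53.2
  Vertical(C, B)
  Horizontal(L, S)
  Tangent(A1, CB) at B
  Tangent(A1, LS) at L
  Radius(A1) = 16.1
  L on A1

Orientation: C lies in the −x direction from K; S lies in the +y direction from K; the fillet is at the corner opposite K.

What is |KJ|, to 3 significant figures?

54.1

K is at the origin; K and C share the same y with |KC| = 55.5 and C on the −x side, so C = (-55.5, 0.00). KS is vertical with |KS| = 53.2 and S on the +y side, so S = (0.00, 53.2). The virtual corner opposite K is at (-55.5, 53.2). A1 meets CB tangentially, so JB is at right angles to CB and the tangent condition forces JL to be normal to LS, with radius 16.1, so the center J sits 16.1 in from both sides at J = (-39.4, 37.1). Then |KJ| = |J − K| = 54.1.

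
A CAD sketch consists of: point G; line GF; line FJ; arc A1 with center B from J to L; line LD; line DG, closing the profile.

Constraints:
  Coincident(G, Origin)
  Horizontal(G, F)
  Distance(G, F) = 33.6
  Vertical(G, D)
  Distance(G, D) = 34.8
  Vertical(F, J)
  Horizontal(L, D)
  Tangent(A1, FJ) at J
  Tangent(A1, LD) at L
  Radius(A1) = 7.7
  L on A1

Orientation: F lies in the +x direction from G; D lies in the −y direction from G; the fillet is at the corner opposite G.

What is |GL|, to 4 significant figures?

43.38

The virtual corner opposite G is at (33.60, -34.80). Tangency of A1 to FJ means the radius BJ is perpendicular to FJ and A1 meets LD tangentially, so BL is at right angles to LD, with radius 7.7, so the center B sits 7.7 in from both sides at B = (25.90, -27.10). That places the tangent points at J = (33.60, -27.10) on FJ and L = (25.90, -34.80) on LD. Then |GL| = |L − G| = 43.38.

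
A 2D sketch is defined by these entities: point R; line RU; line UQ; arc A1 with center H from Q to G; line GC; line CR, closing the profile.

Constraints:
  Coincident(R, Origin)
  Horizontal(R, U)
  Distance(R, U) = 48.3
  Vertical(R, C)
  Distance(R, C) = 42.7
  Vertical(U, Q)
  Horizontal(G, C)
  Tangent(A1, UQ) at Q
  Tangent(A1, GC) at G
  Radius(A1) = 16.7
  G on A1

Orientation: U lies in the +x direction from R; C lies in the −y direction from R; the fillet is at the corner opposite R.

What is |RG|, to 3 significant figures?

53.1

The virtual corner opposite R is at (48.3, -42.7). A1 meets UQ tangentially, so HQ is at right angles to UQ and the tangent condition forces HG to be normal to GC, with radius 16.7, so the center H sits 16.7 in from both sides at H = (31.6, -26.0). That places the tangent points at Q = (48.3, -26.0) on UQ and G = (31.6, -42.7) on GC. Then |RG| = |G − R| = 53.1.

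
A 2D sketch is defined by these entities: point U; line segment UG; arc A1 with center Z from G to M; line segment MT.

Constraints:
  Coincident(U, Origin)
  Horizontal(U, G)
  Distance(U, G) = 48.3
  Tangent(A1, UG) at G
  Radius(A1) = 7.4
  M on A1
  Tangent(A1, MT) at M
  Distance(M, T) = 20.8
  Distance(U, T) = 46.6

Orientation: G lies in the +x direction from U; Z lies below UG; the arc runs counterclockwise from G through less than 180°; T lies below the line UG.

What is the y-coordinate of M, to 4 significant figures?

-6.350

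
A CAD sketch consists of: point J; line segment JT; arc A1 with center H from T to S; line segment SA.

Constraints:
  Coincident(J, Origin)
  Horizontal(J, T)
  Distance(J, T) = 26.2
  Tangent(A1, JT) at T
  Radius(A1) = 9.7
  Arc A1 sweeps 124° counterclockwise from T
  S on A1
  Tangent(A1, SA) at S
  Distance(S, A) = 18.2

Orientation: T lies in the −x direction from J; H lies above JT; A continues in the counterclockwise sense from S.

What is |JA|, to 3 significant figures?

41.4

On A1, T sits at bearing -90° from H; a 124° counterclockwise sweep puts S at bearing 34°, so S = H + 9.7·(cos 34°, sin 34°) = (-18.2, 15.1). Since A1 is tangent to SA there, HS ⟂ SA, so SA runs along (−sin 34°, cos 34°); with |SA| = 18.2, A = (-28.3, 30.2). Then |JA| = |A − J| = 41.4.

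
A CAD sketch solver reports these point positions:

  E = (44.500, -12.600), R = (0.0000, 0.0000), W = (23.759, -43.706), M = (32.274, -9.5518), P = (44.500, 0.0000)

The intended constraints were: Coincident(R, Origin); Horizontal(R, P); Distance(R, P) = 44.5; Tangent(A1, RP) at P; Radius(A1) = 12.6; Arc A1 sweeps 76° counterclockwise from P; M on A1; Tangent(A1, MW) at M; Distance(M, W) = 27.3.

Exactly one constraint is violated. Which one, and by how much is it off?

Distance(M, W) = 27.3 — off by 7.90.

R = (0.00, 0.00) ✓; R.y = 0.00, P.y = 0.00 ✓; |RP| = 44.50 ✓; ∠(EP, PR) = 90.00° ✓; |EP| = 12.60 ✓; bearing(E→M) − bearing(E→P) = 76.00° ✓; |EM| = 12.60 ✓; ∠(EM, MW) = 90.00° ✓; |MW| = 35.20 ✗.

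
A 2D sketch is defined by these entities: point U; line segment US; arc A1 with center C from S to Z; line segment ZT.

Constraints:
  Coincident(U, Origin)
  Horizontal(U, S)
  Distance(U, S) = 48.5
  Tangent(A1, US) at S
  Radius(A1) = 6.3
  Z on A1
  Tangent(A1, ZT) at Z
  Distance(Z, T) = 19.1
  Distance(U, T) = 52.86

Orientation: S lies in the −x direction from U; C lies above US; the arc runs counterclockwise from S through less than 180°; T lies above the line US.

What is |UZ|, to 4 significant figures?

42.97

Checks: ∠(CS, SU) = 90.00° ✓; |CZ| = 6.300 ✓; ∠(CZ, ZT) = 90.00° ✓; |ZT| = 19.10 ✓; |UT| = 52.86 ✓.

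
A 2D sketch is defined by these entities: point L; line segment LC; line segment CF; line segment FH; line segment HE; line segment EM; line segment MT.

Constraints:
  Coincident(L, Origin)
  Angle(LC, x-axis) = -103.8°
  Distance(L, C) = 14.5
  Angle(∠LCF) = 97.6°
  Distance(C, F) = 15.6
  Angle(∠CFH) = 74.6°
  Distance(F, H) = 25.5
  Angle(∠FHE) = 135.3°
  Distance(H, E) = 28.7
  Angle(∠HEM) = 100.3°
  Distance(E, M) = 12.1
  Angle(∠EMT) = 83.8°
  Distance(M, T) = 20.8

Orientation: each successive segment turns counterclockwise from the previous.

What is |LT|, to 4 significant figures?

5.948

L is at the origin; LC runs at -103.8° with length 14.5, so C = (-3.459, -14.08). ∠LCF = 97.6° gives CF at -21.40° from the x-axis; with |CF| = 15.6, F = (11.07, -19.77). ∠CFH = 74.6° gives FH at 84.00° from the x-axis; with |FH| = 25.5, H = (13.73, 5.587). ∠FHE = 135.3° gives HE at 128.7° from the x-axis; with |HE| = 28.7, E = (-4.213, 27.99). ∠HEM = 100.3° gives EM at -151.6° from the x-axis; with |EM| = 12.1, M = (-14.86, 22.23). ∠EMT = 83.8° gives MT at -55.40° from the x-axis; with |MT| = 20.8, T = (-3.046, 5.109). Then |LT| = |T − L| = 5.948.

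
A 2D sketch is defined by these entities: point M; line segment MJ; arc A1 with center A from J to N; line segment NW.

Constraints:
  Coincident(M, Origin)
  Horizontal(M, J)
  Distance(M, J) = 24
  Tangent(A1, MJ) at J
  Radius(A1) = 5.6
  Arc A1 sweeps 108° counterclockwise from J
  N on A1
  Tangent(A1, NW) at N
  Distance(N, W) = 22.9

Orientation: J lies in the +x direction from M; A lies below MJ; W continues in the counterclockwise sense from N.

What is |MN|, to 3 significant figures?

20.1

The tangent condition forces AJ to be normal to MJ, so A = J + (0, -5.6) = (24.0, -5.60). On A1, J sits at bearing 90° from A; a 108° counterclockwise sweep puts N at bearing 198°, so N = A + 5.6·(cos 198°, sin 198°) = (18.7, -7.33). Then |MN| = |N − M| = 20.1.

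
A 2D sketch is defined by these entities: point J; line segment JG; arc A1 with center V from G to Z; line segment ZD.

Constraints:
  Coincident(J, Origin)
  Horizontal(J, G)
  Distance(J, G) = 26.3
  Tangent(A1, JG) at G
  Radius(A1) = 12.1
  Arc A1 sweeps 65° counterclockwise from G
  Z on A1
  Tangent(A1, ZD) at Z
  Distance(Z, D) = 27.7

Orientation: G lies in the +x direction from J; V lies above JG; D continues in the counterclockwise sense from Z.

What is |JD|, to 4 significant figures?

58.55

J is at the origin; JG is horizontal with |JG| = 26.3 and G on the +x side, so G = (26.30, 0.000). Since A1 is tangent to JG there, VG ⟂ JG, so V = G + (0, 12.1) = (26.30, 12.10). On A1, G sits at bearing -90° from V; a 65° counterclockwise sweep puts Z at bearing -25°, so Z = V + 12.1·(cos -25°, sin -25°) = (37.27, 6.986). The tangent condition forces VZ to be normal to ZD, so ZD runs along (−sin -25°, cos -25°); with |ZD| = 27.7, D = (48.97, 32.09). Then |JD| = |D − J| = 58.55.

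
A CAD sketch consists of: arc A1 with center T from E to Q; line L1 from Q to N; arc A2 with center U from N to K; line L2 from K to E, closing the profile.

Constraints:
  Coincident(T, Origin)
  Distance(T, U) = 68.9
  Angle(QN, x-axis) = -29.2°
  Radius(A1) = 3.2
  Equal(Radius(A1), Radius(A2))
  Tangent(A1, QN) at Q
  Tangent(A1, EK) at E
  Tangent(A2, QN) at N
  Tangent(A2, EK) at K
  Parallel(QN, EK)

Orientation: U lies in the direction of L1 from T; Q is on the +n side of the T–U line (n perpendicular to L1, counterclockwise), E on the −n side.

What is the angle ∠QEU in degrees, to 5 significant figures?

87.341°

The slot axis is L1's direction at -29.2°, so u = (cos -29.2°, sin -29.2°) = (0.87292, -0.48786) and n = (−sin -29.2°, cos -29.2°) = (0.48786, 0.87292). T is at the origin and U lies 68.9 along u from T, so U = 68.9·u = (60.144, -33.614). Tangency of A1 to both parallel lines with radius 3.2 puts Q and E at T ± 3.2·n: Q = (1.5612, 2.7934), E = (-1.5612, -2.7934). Then cos ∠QEU = EQ·EU / (|EQ||EU|), giving 87.341°.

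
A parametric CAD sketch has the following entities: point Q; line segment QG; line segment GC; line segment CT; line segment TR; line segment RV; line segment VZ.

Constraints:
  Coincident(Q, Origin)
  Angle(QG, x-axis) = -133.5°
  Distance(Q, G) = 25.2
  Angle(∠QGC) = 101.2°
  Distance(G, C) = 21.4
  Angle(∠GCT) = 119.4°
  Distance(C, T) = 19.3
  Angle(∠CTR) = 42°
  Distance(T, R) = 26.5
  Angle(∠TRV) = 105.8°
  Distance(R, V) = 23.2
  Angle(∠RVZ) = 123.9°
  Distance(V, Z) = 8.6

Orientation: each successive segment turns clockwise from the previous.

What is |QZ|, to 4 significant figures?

47.96

∠TRV = 105.8° gives RV at -125.1° from the x-axis; with |RV| = 23.2, V = (-31.09, -27.12). ∠RVZ = 123.9° gives VZ at 178.8° from the x-axis; with |VZ| = 8.6, Z = (-39.68, -26.94). Then |QZ| = |Z − Q| = 47.96.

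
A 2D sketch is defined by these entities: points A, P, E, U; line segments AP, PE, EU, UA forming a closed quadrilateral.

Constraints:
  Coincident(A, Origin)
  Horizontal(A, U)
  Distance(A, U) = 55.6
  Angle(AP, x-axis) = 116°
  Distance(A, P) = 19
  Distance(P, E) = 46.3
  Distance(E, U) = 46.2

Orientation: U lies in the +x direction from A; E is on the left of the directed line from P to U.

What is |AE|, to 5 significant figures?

51.052

Checks: |PE| = 46.30 ✓; |EU| = 46.20 ✓.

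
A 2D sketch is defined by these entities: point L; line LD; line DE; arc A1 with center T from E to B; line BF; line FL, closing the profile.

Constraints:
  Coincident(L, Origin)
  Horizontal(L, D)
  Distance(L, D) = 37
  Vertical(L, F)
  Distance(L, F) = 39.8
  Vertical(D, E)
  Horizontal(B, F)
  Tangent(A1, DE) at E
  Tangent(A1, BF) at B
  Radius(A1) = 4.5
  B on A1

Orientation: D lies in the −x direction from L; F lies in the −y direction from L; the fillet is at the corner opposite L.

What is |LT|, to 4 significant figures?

47.98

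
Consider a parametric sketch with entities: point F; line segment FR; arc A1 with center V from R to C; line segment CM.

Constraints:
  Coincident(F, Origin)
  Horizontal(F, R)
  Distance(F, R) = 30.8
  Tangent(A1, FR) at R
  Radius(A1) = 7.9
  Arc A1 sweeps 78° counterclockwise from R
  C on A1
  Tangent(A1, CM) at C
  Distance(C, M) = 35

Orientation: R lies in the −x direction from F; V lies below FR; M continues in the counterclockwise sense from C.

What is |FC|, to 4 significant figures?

39.03

F is at the origin; F and R share the same y with |FR| = 30.8 and R on the −x side, so R = (-30.80, 0.000). Since A1 is tangent to FR there, VR ⟂ FR, so V = R + (0, -7.9) = (-30.80, -7.900). On A1, R sits at bearing 90° from V; a 78° counterclockwise sweep puts C at bearing 168°, so C = V + 7.9·(cos 168°, sin 168°) = (-38.53, -6.257). Then |FC| = |C − F| = 39.03.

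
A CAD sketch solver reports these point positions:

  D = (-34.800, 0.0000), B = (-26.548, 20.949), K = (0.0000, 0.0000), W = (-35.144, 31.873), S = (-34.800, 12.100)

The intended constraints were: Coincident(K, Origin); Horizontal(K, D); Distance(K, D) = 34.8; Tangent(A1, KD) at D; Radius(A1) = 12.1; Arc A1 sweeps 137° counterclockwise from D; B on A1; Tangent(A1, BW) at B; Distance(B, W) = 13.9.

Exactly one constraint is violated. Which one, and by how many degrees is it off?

Tangent(A1, BW) at B — off by 8.80°.

K = (0.00, 0.00) ✓; K.y = 0.00, D.y = 0.00 ✓; |KD| = 34.80 ✓; ∠(SD, DK) = 90.00° ✓; |SD| = 12.10 ✓; bearing(S→B) − bearing(S→D) = 137.0° ✓; |SB| = 12.10 ✓; ∠(SB, BW) = 98.80° ✗; |BW| = 13.90 ✓.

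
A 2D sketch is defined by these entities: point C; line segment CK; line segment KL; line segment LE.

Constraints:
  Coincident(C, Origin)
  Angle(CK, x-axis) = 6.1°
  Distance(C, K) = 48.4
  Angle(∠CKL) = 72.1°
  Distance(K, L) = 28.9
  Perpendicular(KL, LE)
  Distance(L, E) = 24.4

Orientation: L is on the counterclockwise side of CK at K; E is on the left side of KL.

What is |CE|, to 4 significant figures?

25.80

∠CKL = 72.1°, so KL runs at 6.1° + (180° − 72.1°) = 114.0° from the x-axis; with |KL| = 28.9, L = K + 28.9·(cos 114.0°, sin 114.0°) = (36.37, 31.54). KL is perpendicular to LE; with |LE| = 24.4 on the left of KL, E = L + 24.4·(-0.9135, -0.4067) = (14.08, 21.62). Then |CE| = |E − C| = 25.80.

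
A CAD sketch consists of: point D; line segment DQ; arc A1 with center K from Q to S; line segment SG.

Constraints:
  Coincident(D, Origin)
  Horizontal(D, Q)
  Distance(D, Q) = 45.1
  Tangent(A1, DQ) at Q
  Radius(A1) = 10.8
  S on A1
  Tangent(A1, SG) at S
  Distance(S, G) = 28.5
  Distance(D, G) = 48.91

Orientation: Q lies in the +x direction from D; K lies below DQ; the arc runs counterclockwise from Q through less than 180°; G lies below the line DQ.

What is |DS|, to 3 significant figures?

35.7

Checks: |KS| = 10.80 ✓; ∠(KS, SG) = 90.00° ✓; |SG| = 28.50 ✓; |DG| = 48.91 ✓.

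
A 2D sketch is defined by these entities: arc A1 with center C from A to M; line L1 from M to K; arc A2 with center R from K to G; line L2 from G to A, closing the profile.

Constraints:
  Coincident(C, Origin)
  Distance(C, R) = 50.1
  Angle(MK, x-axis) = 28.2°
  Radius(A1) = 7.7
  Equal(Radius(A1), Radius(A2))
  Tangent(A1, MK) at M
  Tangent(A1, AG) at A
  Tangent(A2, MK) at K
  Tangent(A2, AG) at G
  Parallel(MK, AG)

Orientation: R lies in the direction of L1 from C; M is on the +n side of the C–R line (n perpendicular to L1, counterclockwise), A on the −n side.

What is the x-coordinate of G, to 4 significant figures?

47.79

The slot axis is L1's direction at 28.2°, so u = (cos 28.2°, sin 28.2°) = (0.8813, 0.4726) and n = (−sin 28.2°, cos 28.2°) = (-0.4726, 0.8813). C is at the origin and R lies 50.1 along u from C, so R = 50.1·u = (44.15, 23.67). Tangency of A1 to both parallel lines with radius 7.7 puts M and A at C ± 7.7·n: M = (-3.639, 6.786), A = (3.639, -6.786). Equal radii place K and G the same way about R: K = R + 7.7·n = (40.51, 30.46), G = R − 7.7·n = (47.79, 16.89). So G.x = 47.79.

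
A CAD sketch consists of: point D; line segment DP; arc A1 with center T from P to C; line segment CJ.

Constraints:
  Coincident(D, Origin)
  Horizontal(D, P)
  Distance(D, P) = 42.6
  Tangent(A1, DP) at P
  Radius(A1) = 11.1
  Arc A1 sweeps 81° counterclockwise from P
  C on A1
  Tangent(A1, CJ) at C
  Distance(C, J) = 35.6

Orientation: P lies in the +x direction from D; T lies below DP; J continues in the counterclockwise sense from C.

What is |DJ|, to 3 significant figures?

51.6

On A1, P sits at bearing 90° from T; an 81° counterclockwise sweep puts C at bearing 171°, so C = T + 11.1·(cos 171°, sin 171°) = (31.6, -9.36). Since A1 is tangent to CJ there, TC ⟂ CJ, so CJ runs along (−sin 171°, cos 171°); with |CJ| = 35.6, J = (26.1, -44.5). Then |DJ| = |J − D| = 51.6.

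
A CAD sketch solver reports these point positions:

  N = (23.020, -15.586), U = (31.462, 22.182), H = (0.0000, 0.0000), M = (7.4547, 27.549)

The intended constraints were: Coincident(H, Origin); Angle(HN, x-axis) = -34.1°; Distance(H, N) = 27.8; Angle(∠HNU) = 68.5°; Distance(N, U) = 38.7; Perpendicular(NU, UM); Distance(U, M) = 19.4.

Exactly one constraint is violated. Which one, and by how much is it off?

Distance(U, M) = 19.4 — off by 5.20.

H = (0.00, 0.00) ✓; HN at -34.10° ✓; |HN| = 27.80 ✓; ∠HNU = 68.50° ✓; |NU| = 38.70 ✓; ∠(NU, UM) = 90.00° ✓; |UM| = 24.60 ✗.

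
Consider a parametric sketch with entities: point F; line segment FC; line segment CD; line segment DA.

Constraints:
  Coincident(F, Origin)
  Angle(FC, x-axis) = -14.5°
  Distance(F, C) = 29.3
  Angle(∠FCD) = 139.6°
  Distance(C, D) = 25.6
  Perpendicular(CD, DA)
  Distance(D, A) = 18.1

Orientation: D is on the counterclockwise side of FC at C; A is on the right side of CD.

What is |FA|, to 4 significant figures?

60.59

∠FCD = 139.6°, so CD runs at -14.5° + (180° − 139.6°) = 25.90° from the x-axis; with |CD| = 25.6, D = C + 25.6·(cos 25.90°, sin 25.90°) = (51.40, 3.846). CD ⟂ DA; with |DA| = 18.1 on the right of CD, A = D + 18.1·(0.4368, -0.8996) = (59.30, -12.44). Then |FA| = |A − F| = 60.59.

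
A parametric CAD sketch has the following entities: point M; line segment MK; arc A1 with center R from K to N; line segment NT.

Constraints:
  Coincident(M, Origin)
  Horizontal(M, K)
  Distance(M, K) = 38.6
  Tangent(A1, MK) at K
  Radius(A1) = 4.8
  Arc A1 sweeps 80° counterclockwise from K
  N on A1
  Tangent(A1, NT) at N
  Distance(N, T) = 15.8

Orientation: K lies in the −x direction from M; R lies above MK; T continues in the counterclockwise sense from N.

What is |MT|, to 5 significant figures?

36.747

M is at the origin; M and K share the same y with |MK| = 38.6 and K on the −x side, so K = (-38.600, 0.0000). The tangent condition forces RK to be normal to MK, so R = K + (0, 4.8) = (-38.600, 4.8000). On A1, K sits at bearing -90° from R; an 80° counterclockwise sweep puts N at bearing -10°, so N = R + 4.8·(cos -10°, sin -10°) = (-33.873, 3.9665). Tangency of A1 to NT means the radius RN is perpendicular to NT, so NT runs along (−sin -10°, cos -10°); with |NT| = 15.8, T = (-31.129, 19.526). Then |MT| = |T − M| = 36.747.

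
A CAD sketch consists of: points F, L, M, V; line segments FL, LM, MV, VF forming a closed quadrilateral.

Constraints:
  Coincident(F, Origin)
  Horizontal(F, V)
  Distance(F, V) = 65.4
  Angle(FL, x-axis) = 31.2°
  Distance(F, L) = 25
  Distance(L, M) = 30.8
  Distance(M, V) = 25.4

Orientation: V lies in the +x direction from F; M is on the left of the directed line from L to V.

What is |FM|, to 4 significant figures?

55.26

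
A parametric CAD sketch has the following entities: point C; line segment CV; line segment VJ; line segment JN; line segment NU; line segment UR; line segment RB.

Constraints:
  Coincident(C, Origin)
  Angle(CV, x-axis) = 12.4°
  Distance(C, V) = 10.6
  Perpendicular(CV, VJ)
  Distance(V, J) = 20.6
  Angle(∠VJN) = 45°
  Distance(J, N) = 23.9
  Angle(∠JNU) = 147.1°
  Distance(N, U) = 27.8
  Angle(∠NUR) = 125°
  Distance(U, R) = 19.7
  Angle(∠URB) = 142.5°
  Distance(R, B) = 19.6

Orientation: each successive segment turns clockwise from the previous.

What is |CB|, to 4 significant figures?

46.05

C is at the origin; CV runs at 12.4° with length 10.6, so V = (10.35, 2.276). CV ⟂ VJ, so VJ runs at -77.60°; with |VJ| = 20.6, J = (14.78, -17.84). ∠VJN = 45.0° gives JN at 147.4° from the x-axis; with |JN| = 23.9, N = (-5.358, -4.967). ∠JNU = 147.1° gives NU at 114.5° from the x-axis; with |NU| = 27.8, U = (-16.89, 20.33). ∠NUR = 125.0° gives UR at 59.50° from the x-axis; with |UR| = 19.7, R = (-6.888, 37.30). ∠URB = 142.5° gives RB at 22.00° from the x-axis; with |RB| = 19.6, B = (11.28, 44.65). Then |CB| = |B − C| = 46.05.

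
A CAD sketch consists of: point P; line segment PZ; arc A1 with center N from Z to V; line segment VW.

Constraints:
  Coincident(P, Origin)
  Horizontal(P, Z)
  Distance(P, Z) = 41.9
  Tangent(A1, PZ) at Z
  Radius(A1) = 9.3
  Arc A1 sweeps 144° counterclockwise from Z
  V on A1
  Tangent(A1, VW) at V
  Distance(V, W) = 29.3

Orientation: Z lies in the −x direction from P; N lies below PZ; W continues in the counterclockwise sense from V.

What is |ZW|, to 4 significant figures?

38.62

On A1, Z sits at bearing 90° from N; a 144° counterclockwise sweep puts V at bearing 234°, so V = N + 9.3·(cos 234°, sin 234°) = (-47.37, -16.82). The tangent condition forces NV to be normal to VW, so VW runs along (−sin 234°, cos 234°); with |VW| = 29.3, W = (-23.66, -34.05). Then |ZW| = |W − Z| = 38.62.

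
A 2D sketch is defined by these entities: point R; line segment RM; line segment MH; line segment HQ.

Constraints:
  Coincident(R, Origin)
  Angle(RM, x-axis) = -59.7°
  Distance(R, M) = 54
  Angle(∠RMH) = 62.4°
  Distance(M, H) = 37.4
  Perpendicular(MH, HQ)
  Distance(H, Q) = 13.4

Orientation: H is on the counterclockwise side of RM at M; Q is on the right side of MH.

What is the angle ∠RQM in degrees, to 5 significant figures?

58.860°

R is at the origin; RM runs at -59.7° with length 54.0, so M = 54.0·(cos -59.7°, sin -59.7°) = (27.244, -46.623). ∠RMH = 62.4°, so MH runs at -59.7° + (180° − 62.4°) = 57.900° from the x-axis; with |MH| = 37.4, H = M + 37.4·(cos 57.900°, sin 57.900°) = (47.119, -14.941). MH is perpendicular to HQ; with |HQ| = 13.4 on the right of MH, Q = H + 13.4·(0.84712, -0.53140) = (58.470, -22.062). Then cos ∠RQM = QR·QM / (|QR||QM|), giving 58.860°.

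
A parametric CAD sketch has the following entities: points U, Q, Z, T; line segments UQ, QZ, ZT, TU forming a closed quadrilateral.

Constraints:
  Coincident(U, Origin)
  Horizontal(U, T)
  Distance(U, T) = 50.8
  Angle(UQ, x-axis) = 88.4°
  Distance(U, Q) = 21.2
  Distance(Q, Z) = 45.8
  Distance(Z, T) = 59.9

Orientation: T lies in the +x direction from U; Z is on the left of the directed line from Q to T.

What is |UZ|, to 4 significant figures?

63.77

Checks: |QZ| = 45.80 ✓; |ZT| = 59.90 ✓.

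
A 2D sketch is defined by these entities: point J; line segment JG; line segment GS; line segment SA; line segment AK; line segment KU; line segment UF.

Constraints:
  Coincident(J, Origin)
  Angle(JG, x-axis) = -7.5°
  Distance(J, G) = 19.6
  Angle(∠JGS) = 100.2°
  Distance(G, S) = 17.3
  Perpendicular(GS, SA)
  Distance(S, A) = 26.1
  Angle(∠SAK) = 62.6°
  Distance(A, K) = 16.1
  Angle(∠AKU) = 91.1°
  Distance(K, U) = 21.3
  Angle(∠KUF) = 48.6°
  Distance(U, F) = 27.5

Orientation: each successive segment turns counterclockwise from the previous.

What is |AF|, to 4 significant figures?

5.679

J is at the origin; JG runs at -7.5° with length 19.6, so G = (19.43, -2.558). ∠JGS = 100.2° gives GS at 72.30° from the x-axis; with |GS| = 17.3, S = (24.69, 13.92). GS is perpendicular to SA, so SA runs at 162.3°; with |SA| = 26.1, A = (-0.1724, 21.86). ∠SAK = 62.6° gives AK at -80.30° from the x-axis; with |AK| = 16.1, K = (2.540, 5.988). ∠AKU = 91.1° gives KU at 8.600° from the x-axis; with |KU| = 21.3, U = (23.60, 9.173). ∠KUF = 48.6° gives UF at 140.0° from the x-axis; with |UF| = 27.5, F = (2.535, 26.85). Then |AF| = |F − A| = 5.679.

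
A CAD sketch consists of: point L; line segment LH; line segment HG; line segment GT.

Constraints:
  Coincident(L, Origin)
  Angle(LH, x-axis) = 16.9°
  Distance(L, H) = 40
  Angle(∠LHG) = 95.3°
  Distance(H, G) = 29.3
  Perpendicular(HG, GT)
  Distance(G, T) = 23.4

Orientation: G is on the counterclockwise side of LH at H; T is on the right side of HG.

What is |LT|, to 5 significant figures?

71.320

L is at the origin; LH runs at 16.9° with length 40.0, so H = 40.0·(cos 16.9°, sin 16.9°) = (38.273, 11.628). ∠LHG = 95.3°, so HG runs at 16.9° + (180° − 95.3°) = 101.60° from the x-axis; with |HG| = 29.3, G = H + 29.3·(cos 101.60°, sin 101.60°) = (32.381, 40.330). HG is perpendicular to GT; with |GT| = 23.4 on the right of HG, T = G + 23.4·(0.97958, 0.20108) = (55.303, 45.035). Then |LT| = |T − L| = 71.320.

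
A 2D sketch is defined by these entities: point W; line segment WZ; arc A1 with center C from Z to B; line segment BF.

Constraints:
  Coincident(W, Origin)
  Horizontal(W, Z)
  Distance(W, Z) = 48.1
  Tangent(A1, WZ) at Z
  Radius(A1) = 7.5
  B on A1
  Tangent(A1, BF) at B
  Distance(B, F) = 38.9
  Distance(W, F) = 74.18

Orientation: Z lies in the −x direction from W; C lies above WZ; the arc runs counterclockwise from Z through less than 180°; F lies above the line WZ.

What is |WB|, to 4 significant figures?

42.74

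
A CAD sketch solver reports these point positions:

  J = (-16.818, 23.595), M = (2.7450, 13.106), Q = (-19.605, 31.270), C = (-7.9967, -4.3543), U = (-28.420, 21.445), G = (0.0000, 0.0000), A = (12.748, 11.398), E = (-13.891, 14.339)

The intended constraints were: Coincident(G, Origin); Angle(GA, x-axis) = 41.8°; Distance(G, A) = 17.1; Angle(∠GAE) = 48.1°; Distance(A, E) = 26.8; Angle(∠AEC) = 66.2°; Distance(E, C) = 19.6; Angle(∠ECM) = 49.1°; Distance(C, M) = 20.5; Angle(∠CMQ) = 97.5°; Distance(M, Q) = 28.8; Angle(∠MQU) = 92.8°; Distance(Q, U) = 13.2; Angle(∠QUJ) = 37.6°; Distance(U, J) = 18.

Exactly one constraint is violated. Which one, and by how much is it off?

Distance(U, J) = 18 — off by 6.20.

G = (0.00, 0.00) ✓; GA at 41.80° ✓; |GA| = 17.10 ✓; ∠GAE = 48.10° ✓; |AE| = 26.80 ✓; ∠AEC = 66.20° ✓; |EC| = 19.60 ✓; ∠ECM = 49.10° ✓; |CM| = 20.50 ✓; ∠CMQ = 97.50° ✓; |MQ| = 28.80 ✓; ∠MQU = 92.80° ✓; |QU| = 13.20 ✓; ∠QUJ = 37.60° ✓; |UJ| = 11.80 ✗.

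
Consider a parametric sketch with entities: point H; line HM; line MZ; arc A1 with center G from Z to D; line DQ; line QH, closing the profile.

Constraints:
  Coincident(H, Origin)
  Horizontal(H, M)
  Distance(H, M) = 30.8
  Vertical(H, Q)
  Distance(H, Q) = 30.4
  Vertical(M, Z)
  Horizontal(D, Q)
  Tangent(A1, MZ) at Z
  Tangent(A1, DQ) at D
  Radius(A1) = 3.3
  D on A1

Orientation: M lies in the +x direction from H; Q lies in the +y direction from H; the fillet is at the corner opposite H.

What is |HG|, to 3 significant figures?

38.6

H is at the origin; H and M share the same y with |HM| = 30.8 and M on the +x side, so M = (30.8, 0.00). HQ is vertical with |HQ| = 30.4 and Q on the +y side, so Q = (0.00, 30.4). The virtual corner opposite H is at (30.8, 30.4). The tangent condition forces GZ to be normal to MZ and since A1 is tangent to DQ there, GD ⟂ DQ, with radius 3.3, so the center G sits 3.3 in from both sides at G = (27.5, 27.1). Then |HG| = |G − H| = 38.6.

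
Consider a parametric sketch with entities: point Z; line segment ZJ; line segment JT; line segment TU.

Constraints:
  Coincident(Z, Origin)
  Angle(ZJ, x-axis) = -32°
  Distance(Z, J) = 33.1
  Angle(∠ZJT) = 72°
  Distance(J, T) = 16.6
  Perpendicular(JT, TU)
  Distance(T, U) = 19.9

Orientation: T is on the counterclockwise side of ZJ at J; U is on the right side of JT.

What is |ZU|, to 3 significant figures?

51.8

∠ZJT = 72.0°, so JT runs at -32.0° + (180° − 72.0°) = 76.0° from the x-axis; with |JT| = 16.6, T = J + 16.6·(cos 76.0°, sin 76.0°) = (32.1, -1.43). JT ⟂ TU; with |TU| = 19.9 on the right of JT, U = T + 19.9·(0.970, -0.242) = (51.4, -6.25). Then |ZU| = |U − Z| = 51.8.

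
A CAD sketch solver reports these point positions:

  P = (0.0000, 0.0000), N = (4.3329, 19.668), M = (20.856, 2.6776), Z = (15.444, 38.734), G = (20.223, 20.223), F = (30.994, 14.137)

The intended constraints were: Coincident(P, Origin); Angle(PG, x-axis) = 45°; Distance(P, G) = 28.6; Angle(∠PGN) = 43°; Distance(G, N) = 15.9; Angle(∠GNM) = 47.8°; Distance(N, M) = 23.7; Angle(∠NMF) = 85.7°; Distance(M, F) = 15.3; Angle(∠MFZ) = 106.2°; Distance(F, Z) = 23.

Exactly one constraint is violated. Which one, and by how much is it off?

Distance(F, Z) = 23 — off by 6.10.

P = (0.00, 0.00) ✓; PG at 45.00° ✓; |PG| = 28.60 ✓; ∠PGN = 43.00° ✓; |GN| = 15.90 ✓; ∠GNM = 47.80° ✓; |NM| = 23.70 ✓; ∠NMF = 85.70° ✓; |MF| = 15.30 ✓; ∠MFZ = 106.2° ✓; |FZ| = 29.10 ✗.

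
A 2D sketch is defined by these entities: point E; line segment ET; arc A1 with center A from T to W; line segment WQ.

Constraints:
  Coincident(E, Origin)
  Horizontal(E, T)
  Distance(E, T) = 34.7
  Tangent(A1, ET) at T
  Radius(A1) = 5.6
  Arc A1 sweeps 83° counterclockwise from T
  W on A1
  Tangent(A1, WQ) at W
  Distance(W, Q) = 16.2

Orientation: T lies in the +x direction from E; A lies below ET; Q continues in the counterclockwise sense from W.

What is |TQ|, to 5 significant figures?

22.307

On A1, T sits at bearing 90° from A; an 83° counterclockwise sweep puts W at bearing 173°, so W = A + 5.6·(cos 173°, sin 173°) = (29.142, -4.9175). A1 meets WQ tangentially, so AW is at right angles to WQ, so WQ runs along (−sin 173°, cos 173°); with |WQ| = 16.2, Q = (27.167, -20.997). Then |TQ| = |Q − T| = 22.307.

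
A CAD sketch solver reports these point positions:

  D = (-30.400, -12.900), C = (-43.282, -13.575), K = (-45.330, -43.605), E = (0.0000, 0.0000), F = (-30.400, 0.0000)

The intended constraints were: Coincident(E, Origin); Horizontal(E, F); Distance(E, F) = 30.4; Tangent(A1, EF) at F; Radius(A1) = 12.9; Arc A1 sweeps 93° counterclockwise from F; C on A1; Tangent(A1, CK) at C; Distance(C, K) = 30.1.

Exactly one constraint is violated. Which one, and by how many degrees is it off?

Tangent(A1, CK) at C — off by 6.90°.

E = (0.00, 0.00) ✓; E.y = 0.00, F.y = 0.00 ✓; |EF| = 30.40 ✓; ∠(DF, FE) = 90.00° ✓; |DF| = 12.90 ✓; bearing(D→C) − bearing(D→F) = 93.00° ✓; |DC| = 12.90 ✓; ∠(DC, CK) = 96.90° ✗; |CK| = 30.10 ✓.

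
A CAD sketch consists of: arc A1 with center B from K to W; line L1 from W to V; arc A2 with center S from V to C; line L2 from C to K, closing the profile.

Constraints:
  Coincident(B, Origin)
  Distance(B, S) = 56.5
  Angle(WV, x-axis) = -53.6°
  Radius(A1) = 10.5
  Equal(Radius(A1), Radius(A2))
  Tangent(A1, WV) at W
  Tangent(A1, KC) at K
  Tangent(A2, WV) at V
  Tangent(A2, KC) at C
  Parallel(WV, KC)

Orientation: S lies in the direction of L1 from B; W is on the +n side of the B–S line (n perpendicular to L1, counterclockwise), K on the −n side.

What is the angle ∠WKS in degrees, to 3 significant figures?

79.5°

The slot axis is L1's direction at -53.6°, so u = (cos -53.6°, sin -53.6°) = (0.593, -0.805) and n = (−sin -53.6°, cos -53.6°) = (0.805, 0.593). B is at the origin and S lies 56.5 along u from B, so S = 56.5·u = (33.5, -45.5). Tangency of A1 to both parallel lines with radius 10.5 puts W and K at B ± 10.5·n: W = (8.45, 6.23), K = (-8.45, -6.23). Then cos ∠WKS = KW·KS / (|KW||KS|), giving 79.5°.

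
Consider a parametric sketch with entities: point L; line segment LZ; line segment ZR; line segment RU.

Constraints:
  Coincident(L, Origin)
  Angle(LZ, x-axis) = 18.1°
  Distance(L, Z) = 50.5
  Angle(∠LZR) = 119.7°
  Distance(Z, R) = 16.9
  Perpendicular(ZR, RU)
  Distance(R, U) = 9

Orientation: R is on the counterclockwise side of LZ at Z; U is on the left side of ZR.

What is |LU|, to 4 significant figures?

54.52

L is at the origin; LZ runs at 18.1° with length 50.5, so Z = 50.5·(cos 18.1°, sin 18.1°) = (48.00, 15.69). ∠LZR = 119.7°, so ZR runs at 18.1° + (180° − 119.7°) = 78.40° from the x-axis; with |ZR| = 16.9, R = Z + 16.9·(cos 78.40°, sin 78.40°) = (51.40, 32.24). ZR ⟂ RU; with |RU| = 9.0 on the left of ZR, U = R + 9.0·(-0.9796, 0.2011) = (42.58, 34.05). Then |LU| = |U − L| = 54.52.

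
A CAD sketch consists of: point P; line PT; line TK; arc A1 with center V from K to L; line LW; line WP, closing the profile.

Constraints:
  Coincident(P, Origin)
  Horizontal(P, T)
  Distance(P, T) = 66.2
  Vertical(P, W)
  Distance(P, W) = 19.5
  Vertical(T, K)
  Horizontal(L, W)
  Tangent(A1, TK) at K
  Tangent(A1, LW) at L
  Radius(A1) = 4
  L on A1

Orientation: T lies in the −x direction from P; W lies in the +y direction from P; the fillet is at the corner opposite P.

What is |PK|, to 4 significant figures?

67.99

P is at the origin; PT is horizontal with |PT| = 66.2 and T on the −x side, so T = (-66.20, 0.000). P and W share the same x with |PW| = 19.5 and W on the +y side, so W = (0.000, 19.50). The virtual corner opposite P is at (-66.20, 19.50). Since A1 is tangent to TK there, VK ⟂ TK and tangency of A1 to LW means the radius VL is perpendicular to LW, with radius 4.0, so the center V sits 4.0 in from both sides at V = (-62.20, 15.50). That places the tangent points at K = (-66.20, 15.50) on TK and L = (-62.20, 19.50) on LW. Then |PK| = |K − P| = 67.99.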